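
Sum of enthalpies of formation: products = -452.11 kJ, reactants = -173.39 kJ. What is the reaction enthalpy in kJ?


dH_rxn = sum(dH_f products) - sum(dH_f reactants)
dH_rxn = -452.11 - (-173.39)
dH_rxn = -278.72 kJ:

-278.72 kJ


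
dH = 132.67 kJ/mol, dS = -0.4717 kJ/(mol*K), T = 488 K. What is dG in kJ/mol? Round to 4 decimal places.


Gibbs: dG = dH - T*dS (consistent units, dS already in kJ/(mol*K)).
T*dS = 488 * -0.4717 = -230.1896
dG = 132.67 - (-230.1896)
dG = 362.8596 kJ/mol, rounded to 4 dp:

362.8596 kJ/mol


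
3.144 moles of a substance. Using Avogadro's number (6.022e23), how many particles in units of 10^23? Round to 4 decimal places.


N = n * NA, then divide by 1e23 for the requested units.
N / 1e23 = n * 6.022
N / 1e23 = 3.144 * 6.022
N / 1e23 = 18.933168, rounded to 4 dp:

18.9332


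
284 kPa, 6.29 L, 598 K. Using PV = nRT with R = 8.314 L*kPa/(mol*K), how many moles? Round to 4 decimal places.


PV = nRT, solve for n = PV / (RT).
PV = 284 * 6.29 = 1786.36
RT = 8.314 * 598 = 4971.772
n = 1786.36 / 4971.772
n = 0.35930047 mol, rounded to 4 dp:

0.3593 mol


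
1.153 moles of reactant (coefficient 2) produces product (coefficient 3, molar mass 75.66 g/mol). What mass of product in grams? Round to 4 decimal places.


Use the coefficient ratio to convert reactant moles to product moles, then multiply by the product's molar mass.
moles_P = moles_R * (coeff_P / coeff_R) = 1.153 * (3/2) = 1.7295
mass_P = moles_P * M_P = 1.7295 * 75.66
mass_P = 130.85397 g, rounded to 4 dp:

130.8540 g


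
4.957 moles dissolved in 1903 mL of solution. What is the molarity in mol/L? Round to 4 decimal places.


Convert volume to liters: V_L = V_mL / 1000.
V_L = 1903 / 1000 = 1.903 L
M = n / V_L = 4.957 / 1.903
M = 2.60483447 mol/L, rounded to 4 dp:

2.6048 mol/L


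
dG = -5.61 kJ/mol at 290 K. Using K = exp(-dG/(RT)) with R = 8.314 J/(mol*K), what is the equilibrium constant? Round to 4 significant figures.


dG is in kJ/mol; multiply by 1000 to match R in J/(mol*K).
RT = 8.314 * 290 = 2411.06 J/mol
exponent = -dG*1000 / (RT) = -(-5.61*1000) / 2411.06 = 2.32677743
K = exp(2.32677743)
K = 10.244873, rounded to 4 significant figures:

10.24


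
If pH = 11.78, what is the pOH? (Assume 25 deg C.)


At 25 deg C, pH + pOH = 14.
pOH = 14 - pH = 14 - 11.78
pOH = 2.22:

2.22


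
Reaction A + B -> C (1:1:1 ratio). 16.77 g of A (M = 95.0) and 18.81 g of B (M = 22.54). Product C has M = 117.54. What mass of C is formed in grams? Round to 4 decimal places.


Find moles of each reactant; the smaller value is the limiting reagent in a 1:1:1 reaction, so moles_C equals moles of the limiter.
n_A = mass_A / M_A = 16.77 / 95.0 = 0.176526 mol
n_B = mass_B / M_B = 18.81 / 22.54 = 0.834516 mol
Limiting reagent: A (smaller), n_limiting = 0.176526 mol
mass_C = n_limiting * M_C = 0.176526 * 117.54
mass_C = 20.74886604 g, rounded to 4 dp:

20.7489 g


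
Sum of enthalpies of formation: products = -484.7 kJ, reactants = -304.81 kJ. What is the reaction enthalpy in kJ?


dH_rxn = sum(dH_f products) - sum(dH_f reactants)
dH_rxn = -484.7 - (-304.81)
dH_rxn = -179.89 kJ:

-179.89 kJ


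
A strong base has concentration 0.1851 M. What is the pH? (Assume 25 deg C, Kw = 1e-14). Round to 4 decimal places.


A strong base dissociates completely, so [OH-] equals the given concentration.
pOH = -log10([OH-]) = -log10(0.1851) = 0.732594
pH = 14 - pOH = 14 - 0.732594
pH = 13.267406, rounded to 4 dp:

13.2674


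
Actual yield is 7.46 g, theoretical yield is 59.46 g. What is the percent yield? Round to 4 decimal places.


% yield = 100 * actual / theoretical
% yield = 100 * 7.46 / 59.46
% yield = 12.54624958 %, rounded to 4 dp:

12.5462 %


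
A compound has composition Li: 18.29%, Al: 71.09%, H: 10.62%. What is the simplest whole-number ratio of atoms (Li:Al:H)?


Assume 100 g of compound, divide each mass% by atomic mass to get moles, then normalize by the smallest to get a raw atom ratio.
Moles per 100 g: Li: 18.29/6.941 = 2.6351, Al: 71.09/26.982 = 2.6347, H: 10.62/1.008 = 10.5357
Raw ratio (divide by min = 2.6347): Li: 1.0, Al: 1.0, H: 3.999
Multiply by 1 to clear fractions: Li: 1.0 ~= 1, Al: 1.0 ~= 1, H: 3.999 ~= 4
Reduce by GCD to get the simplest whole-number ratio:

1:1:4


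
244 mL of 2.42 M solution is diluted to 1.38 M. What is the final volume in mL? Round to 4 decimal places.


Dilution: M1*V1 = M2*V2, solve for V2.
V2 = M1*V1 / M2
V2 = 2.42 * 244 / 1.38
V2 = 590.48 / 1.38
V2 = 427.88405797 mL, rounded to 4 dp:

427.8841 mL


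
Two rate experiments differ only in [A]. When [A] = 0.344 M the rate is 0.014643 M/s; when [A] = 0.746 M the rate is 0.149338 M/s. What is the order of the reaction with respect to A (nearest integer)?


Rate is proportional to [A]^n, so rate2/rate1 = ([A]2/[A]1)^n. Take logs to solve for n.
rate2/rate1 = 0.149338 / 0.014643 = 10.1986
[A]2/[A]1 = 0.746 / 0.344 = 2.1686
n = ln(10.1986) / ln(2.1686) = 3.0
Nearest integer order:

3


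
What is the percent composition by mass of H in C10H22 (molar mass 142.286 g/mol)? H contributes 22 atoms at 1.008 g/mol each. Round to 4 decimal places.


pct = 100 * (n_elem * M_elem) / M_total
mass_contribution = 22 * 1.008 = 22.176 g/mol
pct = 100 * 22.176 / 142.286
pct = 15.58551087 %, rounded to 4 dp:

15.5855 %


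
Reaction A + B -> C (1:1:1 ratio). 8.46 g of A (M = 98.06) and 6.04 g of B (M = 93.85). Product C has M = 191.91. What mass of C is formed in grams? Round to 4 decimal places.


Find moles of each reactant; the smaller value is the limiting reagent in a 1:1:1 reaction, so moles_C equals moles of the limiter.
n_A = mass_A / M_A = 8.46 / 98.06 = 0.086274 mol
n_B = mass_B / M_B = 6.04 / 93.85 = 0.064358 mol
Limiting reagent: B (smaller), n_limiting = 0.064358 mol
mass_C = n_limiting * M_C = 0.064358 * 191.91
mass_C = 12.35094378 g, rounded to 4 dp:

12.3509 g


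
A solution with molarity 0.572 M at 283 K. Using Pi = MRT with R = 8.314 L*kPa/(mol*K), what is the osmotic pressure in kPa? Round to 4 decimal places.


Osmotic pressure (van't Hoff): Pi = M*R*T.
RT = 8.314 * 283 = 2352.862
Pi = 0.572 * 2352.862
Pi = 1345.837064 kPa, rounded to 4 dp:

1345.8371 kPa


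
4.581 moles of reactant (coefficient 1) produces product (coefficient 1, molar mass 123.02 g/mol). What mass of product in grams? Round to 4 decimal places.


Use the coefficient ratio to convert reactant moles to product moles, then multiply by the product's molar mass.
moles_P = moles_R * (coeff_P / coeff_R) = 4.581 * (1/1) = 4.581
mass_P = moles_P * M_P = 4.581 * 123.02
mass_P = 563.55462 g, rounded to 4 dp:

563.5546 g


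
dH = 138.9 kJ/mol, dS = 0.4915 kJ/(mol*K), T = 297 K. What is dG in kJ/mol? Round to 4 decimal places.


Gibbs: dG = dH - T*dS (consistent units, dS already in kJ/(mol*K)).
T*dS = 297 * 0.4915 = 145.9755
dG = 138.9 - (145.9755)
dG = -7.0755 kJ/mol, rounded to 4 dp:

-7.0755 kJ/mol


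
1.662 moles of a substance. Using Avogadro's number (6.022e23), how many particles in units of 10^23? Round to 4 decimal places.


N = n * NA, then divide by 1e23 for the requested units.
N / 1e23 = n * 6.022
N / 1e23 = 1.662 * 6.022
N / 1e23 = 10.008564, rounded to 4 dp:

10.0086


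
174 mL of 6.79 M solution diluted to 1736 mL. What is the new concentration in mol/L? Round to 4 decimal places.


Dilution: M1*V1 = M2*V2, solve for M2.
M2 = M1*V1 / V2
M2 = 6.79 * 174 / 1736
M2 = 1181.46 / 1736
M2 = 0.68056452 mol/L, rounded to 4 dp:

0.6806 mol/L


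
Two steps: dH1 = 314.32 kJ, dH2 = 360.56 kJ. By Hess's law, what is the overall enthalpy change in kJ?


Hess's law: enthalpy is a state function, so add the step enthalpies.
dH_total = dH1 + dH2 = 314.32 + (360.56)
dH_total = 674.88 kJ:

674.88 kJ


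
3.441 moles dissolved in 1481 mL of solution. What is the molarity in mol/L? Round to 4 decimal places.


Convert volume to liters: V_L = V_mL / 1000.
V_L = 1481 / 1000 = 1.481 L
M = n / V_L = 3.441 / 1.481
M = 2.32343011 mol/L, rounded to 4 dp:

2.3234 mol/L


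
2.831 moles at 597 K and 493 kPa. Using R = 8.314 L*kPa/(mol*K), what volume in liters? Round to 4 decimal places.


PV = nRT, solve for V = nRT / P.
nRT = 2.831 * 8.314 * 597 = 14051.5496
V = 14051.5496 / 493
V = 28.50212901 L, rounded to 4 dp:

28.5021 L


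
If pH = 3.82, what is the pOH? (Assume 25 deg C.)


At 25 deg C, pH + pOH = 14.
pOH = 14 - pH = 14 - 3.82
pOH = 10.18:

10.18


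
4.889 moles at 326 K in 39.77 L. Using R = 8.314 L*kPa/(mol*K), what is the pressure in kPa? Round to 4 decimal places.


PV = nRT, solve for P = nRT / V.
nRT = 4.889 * 8.314 * 326 = 13250.9696
P = 13250.9696 / 39.77
P = 333.19008298 kPa, rounded to 4 dp:

333.1901 kPa


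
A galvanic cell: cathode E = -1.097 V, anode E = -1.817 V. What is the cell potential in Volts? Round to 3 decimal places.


Standard cell potential: E_cell = E_cathode - E_anode.
E_cell = -1.097 - (-1.817)
E_cell = 0.72 V, rounded to 3 dp:

0.720 V


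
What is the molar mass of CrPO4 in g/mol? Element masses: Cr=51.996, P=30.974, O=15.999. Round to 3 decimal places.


M = sum(count * atomic_mass) over atoms.
M = 1*51.996 + 1*30.974 + 4*15.999
M = 51.996 + 30.974 + 63.996
M = 146.966 g/mol, rounded to 3 dp:

146.966 g/mol


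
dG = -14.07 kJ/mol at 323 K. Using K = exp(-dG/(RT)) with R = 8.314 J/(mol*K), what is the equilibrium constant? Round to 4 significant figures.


dG is in kJ/mol; multiply by 1000 to match R in J/(mol*K).
RT = 8.314 * 323 = 2685.422 J/mol
exponent = -dG*1000 / (RT) = -(-14.07*1000) / 2685.422 = 5.23939999
K = exp(5.23939999)
K = 188.55693, rounded to 4 significant figures:

188.6


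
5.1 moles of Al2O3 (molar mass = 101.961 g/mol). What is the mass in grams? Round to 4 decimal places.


mass = n * M
mass = 5.1 * 101.961
mass = 520.0011 g, rounded to 4 dp:

520.0011 g


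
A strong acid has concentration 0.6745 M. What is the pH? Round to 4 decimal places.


A strong acid dissociates completely, so [H+] equals the given concentration.
pH = -log10([H+]) = -log10(0.6745)
pH = 0.17101805, rounded to 4 dp:

0.1710


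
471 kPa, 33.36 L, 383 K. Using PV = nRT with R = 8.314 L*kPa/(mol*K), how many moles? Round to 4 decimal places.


PV = nRT, solve for n = PV / (RT).
PV = 471 * 33.36 = 15712.56
RT = 8.314 * 383 = 3184.262
n = 15712.56 / 3184.262
n = 4.93444321 mol, rounded to 4 dp:

4.9344 mol


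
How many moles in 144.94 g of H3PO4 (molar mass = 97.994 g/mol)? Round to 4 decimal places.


n = mass / M
n = 144.94 / 97.994
n = 1.47907015 mol, rounded to 4 dp:

1.4791 mol


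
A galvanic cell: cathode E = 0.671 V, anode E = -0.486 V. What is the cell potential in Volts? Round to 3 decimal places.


Standard cell potential: E_cell = E_cathode - E_anode.
E_cell = 0.671 - (-0.486)
E_cell = 1.157 V, rounded to 3 dp:

1.157 V


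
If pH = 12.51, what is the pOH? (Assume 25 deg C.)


At 25 deg C, pH + pOH = 14.
pOH = 14 - pH = 14 - 12.51
pOH = 1.49:

1.49


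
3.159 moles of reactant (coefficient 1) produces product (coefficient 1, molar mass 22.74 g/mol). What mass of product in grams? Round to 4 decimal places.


Use the coefficient ratio to convert reactant moles to product moles, then multiply by the product's molar mass.
moles_P = moles_R * (coeff_P / coeff_R) = 3.159 * (1/1) = 3.159
mass_P = moles_P * M_P = 3.159 * 22.74
mass_P = 71.83566 g, rounded to 4 dp:

71.8357 g


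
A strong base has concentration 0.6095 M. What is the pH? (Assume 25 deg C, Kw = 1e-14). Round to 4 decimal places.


A strong base dissociates completely, so [OH-] equals the given concentration.
pOH = -log10([OH-]) = -log10(0.6095) = 0.215026
pH = 14 - pOH = 14 - 0.215026
pH = 13.784974, rounded to 4 dp:

13.7850


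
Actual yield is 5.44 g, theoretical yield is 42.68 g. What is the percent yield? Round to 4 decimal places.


% yield = 100 * actual / theoretical
% yield = 100 * 5.44 / 42.68
% yield = 12.74601687 %, rounded to 4 dp:

12.7460 %


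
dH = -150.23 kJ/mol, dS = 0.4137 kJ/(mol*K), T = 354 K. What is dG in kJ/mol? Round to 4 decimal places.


Gibbs: dG = dH - T*dS (consistent units, dS already in kJ/(mol*K)).
T*dS = 354 * 0.4137 = 146.4498
dG = -150.23 - (146.4498)
dG = -296.6798 kJ/mol, rounded to 4 dp:

-296.6798 kJ/mol


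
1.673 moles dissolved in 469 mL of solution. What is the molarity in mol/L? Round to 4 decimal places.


Convert volume to liters: V_L = V_mL / 1000.
V_L = 469 / 1000 = 0.469 L
M = n / V_L = 1.673 / 0.469
M = 3.56716418 mol/L, rounded to 4 dp:

3.5672 mol/L


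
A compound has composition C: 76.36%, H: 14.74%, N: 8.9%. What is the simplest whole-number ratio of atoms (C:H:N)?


Assume 100 g of compound, divide each mass% by atomic mass to get moles, then normalize by the smallest to get a raw atom ratio.
Moles per 100 g: C: 76.36/12.011 = 6.3575, H: 14.74/1.008 = 14.623, N: 8.9/14.007 = 0.6354
Raw ratio (divide by min = 0.6354): C: 10.006, H: 23.014, N: 1.0
Multiply by 1 to clear fractions: C: 10.006 ~= 10, H: 23.014 ~= 23, N: 1.0 ~= 1
Reduce by GCD to get the simplest whole-number ratio:

10:23:1


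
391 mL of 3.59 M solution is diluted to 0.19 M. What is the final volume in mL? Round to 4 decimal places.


Dilution: M1*V1 = M2*V2, solve for V2.
V2 = M1*V1 / M2
V2 = 3.59 * 391 / 0.19
V2 = 1403.69 / 0.19
V2 = 7387.84210526 mL, rounded to 4 dp:

7387.8421 mL


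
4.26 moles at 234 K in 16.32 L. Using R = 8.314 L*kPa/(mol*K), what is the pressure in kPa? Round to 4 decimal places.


PV = nRT, solve for P = nRT / V.
nRT = 4.26 * 8.314 * 234 = 8287.7278
P = 8287.7278 / 16.32
P = 507.82645833 kPa, rounded to 4 dp:

507.8265 kPa


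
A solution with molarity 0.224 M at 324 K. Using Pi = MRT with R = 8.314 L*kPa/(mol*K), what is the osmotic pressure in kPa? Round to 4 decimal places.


Osmotic pressure (van't Hoff): Pi = M*R*T.
RT = 8.314 * 324 = 2693.736
Pi = 0.224 * 2693.736
Pi = 603.396864 kPa, rounded to 4 dp:

603.3969 kPa


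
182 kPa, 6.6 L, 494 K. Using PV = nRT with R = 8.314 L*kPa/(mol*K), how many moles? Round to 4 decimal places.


PV = nRT, solve for n = PV / (RT).
PV = 182 * 6.6 = 1201.2
RT = 8.314 * 494 = 4107.116
n = 1201.2 / 4107.116
n = 0.292468 mol, rounded to 4 dp:

0.2925 mol


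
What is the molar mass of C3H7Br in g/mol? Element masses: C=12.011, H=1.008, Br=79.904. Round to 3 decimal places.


M = sum(count * atomic_mass) over atoms.
M = 3*12.011 + 7*1.008 + 1*79.904
M = 36.033 + 7.056 + 79.904
M = 122.993 g/mol, rounded to 3 dp:

122.993 g/mol


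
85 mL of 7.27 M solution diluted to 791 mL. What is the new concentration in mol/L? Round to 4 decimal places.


Dilution: M1*V1 = M2*V2, solve for M2.
M2 = M1*V1 / V2
M2 = 7.27 * 85 / 791
M2 = 617.95 / 791
M2 = 0.7812263 mol/L, rounded to 4 dp:

0.7812 mol/L


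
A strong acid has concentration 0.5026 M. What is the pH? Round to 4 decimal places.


A strong acid dissociates completely, so [H+] equals the given concentration.
pH = -log10([H+]) = -log10(0.5026)
pH = 0.29877752, rounded to 4 dp:

0.2988


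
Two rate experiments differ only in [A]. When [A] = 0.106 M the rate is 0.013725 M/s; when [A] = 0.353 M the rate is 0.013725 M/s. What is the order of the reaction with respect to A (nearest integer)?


Rate is proportional to [A]^n, so rate2/rate1 = ([A]2/[A]1)^n. Take logs to solve for n.
rate2/rate1 = 0.013725 / 0.013725 = 1.0
[A]2/[A]1 = 0.353 / 0.106 = 3.3302
n = ln(1.0) / ln(3.3302) = 0.0
Nearest integer order:

0


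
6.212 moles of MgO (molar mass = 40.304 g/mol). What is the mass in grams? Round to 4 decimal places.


mass = n * M
mass = 6.212 * 40.304
mass = 250.368448 g, rounded to 4 dp:

250.3684 g


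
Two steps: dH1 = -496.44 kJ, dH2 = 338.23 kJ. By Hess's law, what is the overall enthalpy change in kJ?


Hess's law: enthalpy is a state function, so add the step enthalpies.
dH_total = dH1 + dH2 = -496.44 + (338.23)
dH_total = -158.21 kJ:

-158.21 kJ


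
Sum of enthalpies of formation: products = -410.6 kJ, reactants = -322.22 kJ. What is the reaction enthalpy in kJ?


dH_rxn = sum(dH_f products) - sum(dH_f reactants)
dH_rxn = -410.6 - (-322.22)
dH_rxn = -88.38 kJ:

-88.38 kJ


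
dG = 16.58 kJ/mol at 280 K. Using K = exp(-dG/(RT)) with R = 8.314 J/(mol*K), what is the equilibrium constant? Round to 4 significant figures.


dG is in kJ/mol; multiply by 1000 to match R in J/(mol*K).
RT = 8.314 * 280 = 2327.92 J/mol
exponent = -dG*1000 / (RT) = -(16.58*1000) / 2327.92 = -7.12223788
K = exp(-7.12223788)
K = 0.00080695885, rounded to 4 significant figures:

0.0008070


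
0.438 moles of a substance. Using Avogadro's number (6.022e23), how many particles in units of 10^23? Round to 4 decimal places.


N = n * NA, then divide by 1e23 for the requested units.
N / 1e23 = n * 6.022
N / 1e23 = 0.438 * 6.022
N / 1e23 = 2.637636, rounded to 4 dp:

2.6376


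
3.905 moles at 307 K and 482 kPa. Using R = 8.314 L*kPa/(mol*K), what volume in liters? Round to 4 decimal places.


PV = nRT, solve for V = nRT / P.
nRT = 3.905 * 8.314 * 307 = 9967.1142
V = 9967.1142 / 482
V = 20.67866017 L, rounded to 4 dp:

20.6787 L


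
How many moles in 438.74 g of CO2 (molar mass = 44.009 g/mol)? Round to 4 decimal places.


n = mass / M
n = 438.74 / 44.009
n = 9.96932446 mol, rounded to 4 dp:

9.9693 mol


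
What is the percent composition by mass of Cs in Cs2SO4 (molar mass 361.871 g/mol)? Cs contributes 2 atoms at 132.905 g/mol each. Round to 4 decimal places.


pct = 100 * (n_elem * M_elem) / M_total
mass_contribution = 2 * 132.905 = 265.81 g/mol
pct = 100 * 265.81 / 361.871
pct = 73.45435252 %, rounded to 4 dp:

73.4544 %


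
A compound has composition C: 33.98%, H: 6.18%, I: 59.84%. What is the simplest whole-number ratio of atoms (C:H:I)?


Assume 100 g of compound, divide each mass% by atomic mass to get moles, then normalize by the smallest to get a raw atom ratio.
Moles per 100 g: C: 33.98/12.011 = 2.8291, H: 6.18/1.008 = 6.131, I: 59.84/126.904 = 0.4715
Raw ratio (divide by min = 0.4715): C: 6.0, H: 13.002, I: 1.0
Multiply by 1 to clear fractions: C: 6.0 ~= 6, H: 13.002 ~= 13, I: 1.0 ~= 1
Reduce by GCD to get the simplest whole-number ratio:

6:13:1


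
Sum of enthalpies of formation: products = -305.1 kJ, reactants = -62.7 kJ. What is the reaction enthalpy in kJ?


dH_rxn = sum(dH_f products) - sum(dH_f reactants)
dH_rxn = -305.1 - (-62.7)
dH_rxn = -242.4 kJ:

-242.40 kJ


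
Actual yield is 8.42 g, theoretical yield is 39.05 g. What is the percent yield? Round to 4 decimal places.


% yield = 100 * actual / theoretical
% yield = 100 * 8.42 / 39.05
% yield = 21.56209987 %, rounded to 4 dp:

21.5621 %


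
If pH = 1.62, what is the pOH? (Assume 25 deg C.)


At 25 deg C, pH + pOH = 14.
pOH = 14 - pH = 14 - 1.62
pOH = 12.38:

12.38


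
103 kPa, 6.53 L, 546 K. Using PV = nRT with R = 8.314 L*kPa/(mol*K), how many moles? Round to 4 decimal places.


PV = nRT, solve for n = PV / (RT).
PV = 103 * 6.53 = 672.59
RT = 8.314 * 546 = 4539.444
n = 672.59 / 4539.444
n = 0.14816572 mol, rounded to 4 dp:

0.1482 mol


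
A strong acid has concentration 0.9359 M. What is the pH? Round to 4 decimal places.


A strong acid dissociates completely, so [H+] equals the given concentration.
pH = -log10([H+]) = -log10(0.9359)
pH = 0.02877055, rounded to 4 dp:

0.0288


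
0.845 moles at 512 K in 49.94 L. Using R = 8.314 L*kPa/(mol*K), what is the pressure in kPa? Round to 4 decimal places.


PV = nRT, solve for P = nRT / V.
nRT = 0.845 * 8.314 * 512 = 3596.969
P = 3596.969 / 49.94
P = 72.02581097 kPa, rounded to 4 dp:

72.0258 kPa


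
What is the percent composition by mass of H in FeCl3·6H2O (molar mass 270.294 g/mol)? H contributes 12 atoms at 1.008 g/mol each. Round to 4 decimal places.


pct = 100 * (n_elem * M_elem) / M_total
mass_contribution = 12 * 1.008 = 12.096 g/mol
pct = 100 * 12.096 / 270.294
pct = 4.47512708 %, rounded to 4 dp:

4.4751 %


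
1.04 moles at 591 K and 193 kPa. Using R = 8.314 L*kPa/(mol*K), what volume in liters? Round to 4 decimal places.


PV = nRT, solve for V = nRT / P.
nRT = 1.04 * 8.314 * 591 = 5110.117
V = 5110.117 / 193
V = 26.47729016 L, rounded to 4 dp:

26.4773 L


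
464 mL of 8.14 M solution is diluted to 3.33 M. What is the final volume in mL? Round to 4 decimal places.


Dilution: M1*V1 = M2*V2, solve for V2.
V2 = M1*V1 / M2
V2 = 8.14 * 464 / 3.33
V2 = 3776.96 / 3.33
V2 = 1134.22222222 mL, rounded to 4 dp:

1134.2222 mL


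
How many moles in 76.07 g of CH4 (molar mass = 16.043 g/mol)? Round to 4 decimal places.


n = mass / M
n = 76.07 / 16.043
n = 4.74163186 mol, rounded to 4 dp:

4.7416 mol


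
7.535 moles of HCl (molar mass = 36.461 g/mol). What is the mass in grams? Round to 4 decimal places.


mass = n * M
mass = 7.535 * 36.461
mass = 274.733635 g, rounded to 4 dp:

274.7336 g


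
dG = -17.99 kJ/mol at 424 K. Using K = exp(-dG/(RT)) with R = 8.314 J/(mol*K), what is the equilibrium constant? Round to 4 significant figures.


dG is in kJ/mol; multiply by 1000 to match R in J/(mol*K).
RT = 8.314 * 424 = 3525.136 J/mol
exponent = -dG*1000 / (RT) = -(-17.99*1000) / 3525.136 = 5.1033492
K = exp(5.1033492)
K = 164.57217, rounded to 4 significant figures:

164.6


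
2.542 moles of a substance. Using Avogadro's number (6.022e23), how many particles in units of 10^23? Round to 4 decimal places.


N = n * NA, then divide by 1e23 for the requested units.
N / 1e23 = n * 6.022
N / 1e23 = 2.542 * 6.022
N / 1e23 = 15.307924, rounded to 4 dp:

15.3079


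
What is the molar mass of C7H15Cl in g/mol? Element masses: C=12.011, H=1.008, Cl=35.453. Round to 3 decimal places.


M = sum(count * atomic_mass) over atoms.
M = 7*12.011 + 15*1.008 + 1*35.453
M = 84.077 + 15.12 + 35.453
M = 134.65 g/mol, rounded to 3 dp:

134.650 g/mol


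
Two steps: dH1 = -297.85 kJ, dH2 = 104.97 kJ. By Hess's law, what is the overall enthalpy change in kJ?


Hess's law: enthalpy is a state function, so add the step enthalpies.
dH_total = dH1 + dH2 = -297.85 + (104.97)
dH_total = -192.88 kJ:

-192.88 kJ


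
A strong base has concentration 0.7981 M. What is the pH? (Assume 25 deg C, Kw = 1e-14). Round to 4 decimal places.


A strong base dissociates completely, so [OH-] equals the given concentration.
pOH = -log10([OH-]) = -log10(0.7981) = 0.097943
pH = 14 - pOH = 14 - 0.097943
pH = 13.902057, rounded to 4 dp:

13.9021


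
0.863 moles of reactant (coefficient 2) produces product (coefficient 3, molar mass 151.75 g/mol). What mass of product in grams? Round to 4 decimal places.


Use the coefficient ratio to convert reactant moles to product moles, then multiply by the product's molar mass.
moles_P = moles_R * (coeff_P / coeff_R) = 0.863 * (3/2) = 1.2945
mass_P = moles_P * M_P = 1.2945 * 151.75
mass_P = 196.440375 g, rounded to 4 dp:

196.4404 g


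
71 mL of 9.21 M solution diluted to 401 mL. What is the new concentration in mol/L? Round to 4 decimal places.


Dilution: M1*V1 = M2*V2, solve for M2.
M2 = M1*V1 / V2
M2 = 9.21 * 71 / 401
M2 = 653.91 / 401
M2 = 1.63069825 mol/L, rounded to 4 dp:

1.6307 mol/L


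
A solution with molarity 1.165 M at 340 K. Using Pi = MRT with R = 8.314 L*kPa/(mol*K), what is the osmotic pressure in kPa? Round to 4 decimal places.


Osmotic pressure (van't Hoff): Pi = M*R*T.
RT = 8.314 * 340 = 2826.76
Pi = 1.165 * 2826.76
Pi = 3293.1754 kPa, rounded to 4 dp:

3293.1754 kPa


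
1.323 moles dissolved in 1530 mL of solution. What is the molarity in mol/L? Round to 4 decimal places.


Convert volume to liters: V_L = V_mL / 1000.
V_L = 1530 / 1000 = 1.53 L
M = n / V_L = 1.323 / 1.53
M = 0.86470588 mol/L, rounded to 4 dp:

0.8647 mol/L


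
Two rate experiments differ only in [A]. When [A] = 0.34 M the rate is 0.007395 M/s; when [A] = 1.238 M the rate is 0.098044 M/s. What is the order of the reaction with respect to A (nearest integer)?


Rate is proportional to [A]^n, so rate2/rate1 = ([A]2/[A]1)^n. Take logs to solve for n.
rate2/rate1 = 0.098044 / 0.007395 = 13.2581
[A]2/[A]1 = 1.238 / 0.34 = 3.6412
n = ln(13.2581) / ln(3.6412) = 2.0
Nearest integer order:

2


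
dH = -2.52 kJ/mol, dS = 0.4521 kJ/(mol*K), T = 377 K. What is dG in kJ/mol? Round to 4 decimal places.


Gibbs: dG = dH - T*dS (consistent units, dS already in kJ/(mol*K)).
T*dS = 377 * 0.4521 = 170.4417
dG = -2.52 - (170.4417)
dG = -172.9617 kJ/mol, rounded to 4 dp:

-172.9617 kJ/mol


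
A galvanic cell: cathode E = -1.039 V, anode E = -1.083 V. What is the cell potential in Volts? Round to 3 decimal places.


Standard cell potential: E_cell = E_cathode - E_anode.
E_cell = -1.039 - (-1.083)
E_cell = 0.044 V, rounded to 3 dp:

0.044 V


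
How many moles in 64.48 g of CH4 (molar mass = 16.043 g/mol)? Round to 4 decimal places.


n = mass / M
n = 64.48 / 16.043
n = 4.0191984 mol, rounded to 4 dp:

4.0192 mol


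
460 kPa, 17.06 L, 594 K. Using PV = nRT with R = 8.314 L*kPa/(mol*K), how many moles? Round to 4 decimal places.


PV = nRT, solve for n = PV / (RT).
PV = 460 * 17.06 = 7847.6
RT = 8.314 * 594 = 4938.516
n = 7847.6 / 4938.516
n = 1.58906036 mol, rounded to 4 dp:

1.5891 mol


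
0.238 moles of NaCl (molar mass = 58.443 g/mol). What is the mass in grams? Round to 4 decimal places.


mass = n * M
mass = 0.238 * 58.443
mass = 13.909434 g, rounded to 4 dp:

13.9094 g


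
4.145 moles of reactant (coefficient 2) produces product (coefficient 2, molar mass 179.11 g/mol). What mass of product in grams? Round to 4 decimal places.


Use the coefficient ratio to convert reactant moles to product moles, then multiply by the product's molar mass.
moles_P = moles_R * (coeff_P / coeff_R) = 4.145 * (2/2) = 4.145
mass_P = moles_P * M_P = 4.145 * 179.11
mass_P = 742.41095 g, rounded to 4 dp:

742.4110 g


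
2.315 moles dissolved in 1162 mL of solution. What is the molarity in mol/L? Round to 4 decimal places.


Convert volume to liters: V_L = V_mL / 1000.
V_L = 1162 / 1000 = 1.162 L
M = n / V_L = 2.315 / 1.162
M = 1.99225473 mol/L, rounded to 4 dp:

1.9923 mol/L


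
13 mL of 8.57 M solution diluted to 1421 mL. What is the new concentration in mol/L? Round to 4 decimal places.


Dilution: M1*V1 = M2*V2, solve for M2.
M2 = M1*V1 / V2
M2 = 8.57 * 13 / 1421
M2 = 111.41 / 1421
M2 = 0.07840253 mol/L, rounded to 4 dp:

0.0784 mol/L


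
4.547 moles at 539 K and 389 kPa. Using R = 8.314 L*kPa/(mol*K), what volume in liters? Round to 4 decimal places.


PV = nRT, solve for V = nRT / P.
nRT = 4.547 * 8.314 * 539 = 20376.2256
V = 20376.2256 / 389
V = 52.38104267 L, rounded to 4 dp:

52.3810 L


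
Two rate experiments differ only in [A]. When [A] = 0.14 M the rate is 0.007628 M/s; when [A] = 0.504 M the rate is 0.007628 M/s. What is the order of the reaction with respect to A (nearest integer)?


Rate is proportional to [A]^n, so rate2/rate1 = ([A]2/[A]1)^n. Take logs to solve for n.
rate2/rate1 = 0.007628 / 0.007628 = 1.0
[A]2/[A]1 = 0.504 / 0.14 = 3.6
n = ln(1.0) / ln(3.6) = 0.0
Nearest integer order:

0


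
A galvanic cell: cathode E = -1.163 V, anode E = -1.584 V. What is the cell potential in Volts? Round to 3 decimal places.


Standard cell potential: E_cell = E_cathode - E_anode.
E_cell = -1.163 - (-1.584)
E_cell = 0.421 V, rounded to 3 dp:

0.421 V


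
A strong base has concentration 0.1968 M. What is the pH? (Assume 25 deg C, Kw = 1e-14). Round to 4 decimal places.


A strong base dissociates completely, so [OH-] equals the given concentration.
pOH = -log10([OH-]) = -log10(0.1968) = 0.705975
pH = 14 - pOH = 14 - 0.705975
pH = 13.294025, rounded to 4 dp:

13.2940


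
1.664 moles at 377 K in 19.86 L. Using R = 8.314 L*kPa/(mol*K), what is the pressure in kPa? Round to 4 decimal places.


PV = nRT, solve for P = nRT / V.
nRT = 1.664 * 8.314 * 377 = 5215.605
P = 5215.605 / 19.86
P = 262.61858006 kPa, rounded to 4 dp:

262.6186 kPa


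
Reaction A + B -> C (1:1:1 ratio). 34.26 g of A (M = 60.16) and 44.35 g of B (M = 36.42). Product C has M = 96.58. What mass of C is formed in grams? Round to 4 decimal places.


Find moles of each reactant; the smaller value is the limiting reagent in a 1:1:1 reaction, so moles_C equals moles of the limiter.
n_A = mass_A / M_A = 34.26 / 60.16 = 0.569481 mol
n_B = mass_B / M_B = 44.35 / 36.42 = 1.217738 mol
Limiting reagent: A (smaller), n_limiting = 0.569481 mol
mass_C = n_limiting * M_C = 0.569481 * 96.58
mass_C = 55.00047498 g, rounded to 4 dp:

55.0005 g


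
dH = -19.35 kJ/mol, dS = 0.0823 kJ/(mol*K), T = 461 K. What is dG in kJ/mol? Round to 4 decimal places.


Gibbs: dG = dH - T*dS (consistent units, dS already in kJ/(mol*K)).
T*dS = 461 * 0.0823 = 37.9403
dG = -19.35 - (37.9403)
dG = -57.2903 kJ/mol, rounded to 4 dp:

-57.2903 kJ/mol


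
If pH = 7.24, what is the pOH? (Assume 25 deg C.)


At 25 deg C, pH + pOH = 14.
pOH = 14 - pH = 14 - 7.24
pOH = 6.76:

6.76


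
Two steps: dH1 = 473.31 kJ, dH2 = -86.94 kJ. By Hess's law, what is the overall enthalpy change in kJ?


Hess's law: enthalpy is a state function, so add the step enthalpies.
dH_total = dH1 + dH2 = 473.31 + (-86.94)
dH_total = 386.37 kJ:

386.37 kJ


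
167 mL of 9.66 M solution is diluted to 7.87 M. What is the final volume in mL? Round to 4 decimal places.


Dilution: M1*V1 = M2*V2, solve for V2.
V2 = M1*V1 / M2
V2 = 9.66 * 167 / 7.87
V2 = 1613.22 / 7.87
V2 = 204.98348158 mL, rounded to 4 dp:

204.9835 mL


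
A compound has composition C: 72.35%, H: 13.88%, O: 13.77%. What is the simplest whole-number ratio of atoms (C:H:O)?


Assume 100 g of compound, divide each mass% by atomic mass to get moles, then normalize by the smallest to get a raw atom ratio.
Moles per 100 g: C: 72.35/12.011 = 6.0236, H: 13.88/1.008 = 13.7698, O: 13.77/15.999 = 0.8607
Raw ratio (divide by min = 0.8607): C: 6.999, H: 15.999, O: 1.0
Multiply by 1 to clear fractions: C: 6.999 ~= 7, H: 15.999 ~= 16, O: 1.0 ~= 1
Reduce by GCD to get the simplest whole-number ratio:

7:16:1


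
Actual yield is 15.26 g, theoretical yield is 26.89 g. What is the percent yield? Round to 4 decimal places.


% yield = 100 * actual / theoretical
% yield = 100 * 15.26 / 26.89
% yield = 56.74972109 %, rounded to 4 dp:

56.7497 %


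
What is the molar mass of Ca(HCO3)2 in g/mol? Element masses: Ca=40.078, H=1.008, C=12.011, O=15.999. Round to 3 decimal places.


M = sum(count * atomic_mass) over atoms.
M = 1*40.078 + 2*1.008 + 2*12.011 + 6*15.999
M = 40.078 + 2.016 + 24.022 + 95.994
M = 162.11 g/mol, rounded to 3 dp:

162.110 g/mol


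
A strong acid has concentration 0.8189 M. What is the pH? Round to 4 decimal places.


A strong acid dissociates completely, so [H+] equals the given concentration.
pH = -log10([H+]) = -log10(0.8189)
pH = 0.08676913, rounded to 4 dp:

0.0868


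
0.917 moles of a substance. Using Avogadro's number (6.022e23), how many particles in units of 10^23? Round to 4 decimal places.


N = n * NA, then divide by 1e23 for the requested units.
N / 1e23 = n * 6.022
N / 1e23 = 0.917 * 6.022
N / 1e23 = 5.522174, rounded to 4 dp:

5.5222


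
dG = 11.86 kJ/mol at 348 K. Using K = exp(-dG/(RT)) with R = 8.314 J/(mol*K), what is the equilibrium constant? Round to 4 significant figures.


dG is in kJ/mol; multiply by 1000 to match R in J/(mol*K).
RT = 8.314 * 348 = 2893.272 J/mol
exponent = -dG*1000 / (RT) = -(11.86*1000) / 2893.272 = -4.09916524
K = exp(-4.09916524)
K = 0.016586515, rounded to 4 significant figures:

0.01659


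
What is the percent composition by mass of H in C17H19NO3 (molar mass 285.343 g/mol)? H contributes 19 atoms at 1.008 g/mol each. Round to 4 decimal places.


pct = 100 * (n_elem * M_elem) / M_total
mass_contribution = 19 * 1.008 = 19.152 g/mol
pct = 100 * 19.152 / 285.343
pct = 6.71192214 %, rounded to 4 dp:

6.7119 %


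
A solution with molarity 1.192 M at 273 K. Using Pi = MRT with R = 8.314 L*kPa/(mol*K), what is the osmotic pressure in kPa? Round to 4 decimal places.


Osmotic pressure (van't Hoff): Pi = M*R*T.
RT = 8.314 * 273 = 2269.722
Pi = 1.192 * 2269.722
Pi = 2705.508624 kPa, rounded to 4 dp:

2705.5086 kPa


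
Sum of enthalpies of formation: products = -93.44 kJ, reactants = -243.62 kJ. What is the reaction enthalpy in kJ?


dH_rxn = sum(dH_f products) - sum(dH_f reactants)
dH_rxn = -93.44 - (-243.62)
dH_rxn = 150.18 kJ:

150.18 kJ


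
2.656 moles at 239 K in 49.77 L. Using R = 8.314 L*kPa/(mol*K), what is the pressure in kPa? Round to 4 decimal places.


PV = nRT, solve for P = nRT / V.
nRT = 2.656 * 8.314 * 239 = 5277.5942
P = 5277.5942 / 49.77
P = 106.03966647 kPa, rounded to 4 dp:

106.0397 kPa


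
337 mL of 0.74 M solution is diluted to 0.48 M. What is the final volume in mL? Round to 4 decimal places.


Dilution: M1*V1 = M2*V2, solve for V2.
V2 = M1*V1 / M2
V2 = 0.74 * 337 / 0.48
V2 = 249.38 / 0.48
V2 = 519.54166667 mL, rounded to 4 dp:

519.5417 mL


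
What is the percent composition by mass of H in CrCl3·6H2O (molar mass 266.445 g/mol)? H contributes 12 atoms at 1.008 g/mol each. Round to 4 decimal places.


pct = 100 * (n_elem * M_elem) / M_total
mass_contribution = 12 * 1.008 = 12.096 g/mol
pct = 100 * 12.096 / 266.445
pct = 4.53977369 %, rounded to 4 dp:

4.5398 %


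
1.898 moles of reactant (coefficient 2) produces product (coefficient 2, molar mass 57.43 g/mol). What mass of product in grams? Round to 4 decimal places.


Use the coefficient ratio to convert reactant moles to product moles, then multiply by the product's molar mass.
moles_P = moles_R * (coeff_P / coeff_R) = 1.898 * (2/2) = 1.898
mass_P = moles_P * M_P = 1.898 * 57.43
mass_P = 109.00214 g, rounded to 4 dp:

109.0021 g


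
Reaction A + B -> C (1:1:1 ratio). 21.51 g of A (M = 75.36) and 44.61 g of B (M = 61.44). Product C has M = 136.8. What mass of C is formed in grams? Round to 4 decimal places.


Find moles of each reactant; the smaller value is the limiting reagent in a 1:1:1 reaction, so moles_C equals moles of the limiter.
n_A = mass_A / M_A = 21.51 / 75.36 = 0.28543 mol
n_B = mass_B / M_B = 44.61 / 61.44 = 0.726074 mol
Limiting reagent: A (smaller), n_limiting = 0.28543 mol
mass_C = n_limiting * M_C = 0.28543 * 136.8
mass_C = 39.046824 g, rounded to 4 dp:

39.0468 g


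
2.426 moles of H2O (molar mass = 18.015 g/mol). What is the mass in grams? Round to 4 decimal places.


mass = n * M
mass = 2.426 * 18.015
mass = 43.70439 g, rounded to 4 dp:

43.7044 g


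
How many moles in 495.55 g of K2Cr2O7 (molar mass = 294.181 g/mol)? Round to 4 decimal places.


n = mass / M
n = 495.55 / 294.181
n = 1.68450716 mol, rounded to 4 dp:

1.6845 mol


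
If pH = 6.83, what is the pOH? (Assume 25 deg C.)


At 25 deg C, pH + pOH = 14.
pOH = 14 - pH = 14 - 6.83
pOH = 7.17:

7.17


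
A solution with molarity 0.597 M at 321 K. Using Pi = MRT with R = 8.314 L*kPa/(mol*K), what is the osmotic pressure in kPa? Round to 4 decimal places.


Osmotic pressure (van't Hoff): Pi = M*R*T.
RT = 8.314 * 321 = 2668.794
Pi = 0.597 * 2668.794
Pi = 1593.270018 kPa, rounded to 4 dp:

1593.2700 kPa


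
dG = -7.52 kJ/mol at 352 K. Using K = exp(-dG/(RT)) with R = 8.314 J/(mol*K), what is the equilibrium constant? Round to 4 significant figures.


dG is in kJ/mol; multiply by 1000 to match R in J/(mol*K).
RT = 8.314 * 352 = 2926.528 J/mol
exponent = -dG*1000 / (RT) = -(-7.52*1000) / 2926.528 = 2.56959783
K = exp(2.56959783)
K = 13.060571, rounded to 4 significant figures:

13.06


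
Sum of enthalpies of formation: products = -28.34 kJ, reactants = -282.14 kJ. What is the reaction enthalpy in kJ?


dH_rxn = sum(dH_f products) - sum(dH_f reactants)
dH_rxn = -28.34 - (-282.14)
dH_rxn = 253.8 kJ:

253.80 kJ


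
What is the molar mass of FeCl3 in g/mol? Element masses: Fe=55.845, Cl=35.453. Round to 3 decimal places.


M = sum(count * atomic_mass) over atoms.
M = 1*55.845 + 3*35.453
M = 55.845 + 106.359
M = 162.204 g/mol, rounded to 3 dp:

162.204 g/mol


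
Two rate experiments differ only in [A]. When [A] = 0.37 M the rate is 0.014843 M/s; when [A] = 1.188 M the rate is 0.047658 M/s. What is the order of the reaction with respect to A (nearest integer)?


Rate is proportional to [A]^n, so rate2/rate1 = ([A]2/[A]1)^n. Take logs to solve for n.
rate2/rate1 = 0.047658 / 0.014843 = 3.2108
[A]2/[A]1 = 1.188 / 0.37 = 3.2108
n = ln(3.2108) / ln(3.2108) = 1.0
Nearest integer order:

1


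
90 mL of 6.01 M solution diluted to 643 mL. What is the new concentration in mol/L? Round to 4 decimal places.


Dilution: M1*V1 = M2*V2, solve for M2.
M2 = M1*V1 / V2
M2 = 6.01 * 90 / 643
M2 = 540.9 / 643
M2 = 0.84121306 mol/L, rounded to 4 dp:

0.8412 mol/L


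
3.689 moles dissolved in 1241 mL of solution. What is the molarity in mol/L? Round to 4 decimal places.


Convert volume to liters: V_L = V_mL / 1000.
V_L = 1241 / 1000 = 1.241 L
M = n / V_L = 3.689 / 1.241
M = 2.97260274 mol/L, rounded to 4 dp:

2.9726 mol/L


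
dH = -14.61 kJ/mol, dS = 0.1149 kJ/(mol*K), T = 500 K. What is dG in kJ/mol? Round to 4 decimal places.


Gibbs: dG = dH - T*dS (consistent units, dS already in kJ/(mol*K)).
T*dS = 500 * 0.1149 = 57.45
dG = -14.61 - (57.45)
dG = -72.06 kJ/mol, rounded to 4 dp:

-72.0600 kJ/mol


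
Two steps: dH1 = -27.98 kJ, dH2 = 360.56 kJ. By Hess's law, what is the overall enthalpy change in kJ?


Hess's law: enthalpy is a state function, so add the step enthalpies.
dH_total = dH1 + dH2 = -27.98 + (360.56)
dH_total = 332.58 kJ:

332.58 kJ


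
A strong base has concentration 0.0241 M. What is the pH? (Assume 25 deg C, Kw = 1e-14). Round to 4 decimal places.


A strong base dissociates completely, so [OH-] equals the given concentration.
pOH = -log10([OH-]) = -log10(0.0241) = 1.617983
pH = 14 - pOH = 14 - 1.617983
pH = 12.382017, rounded to 4 dp:

12.3820


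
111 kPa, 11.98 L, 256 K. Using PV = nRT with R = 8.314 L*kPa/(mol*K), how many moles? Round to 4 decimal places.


PV = nRT, solve for n = PV / (RT).
PV = 111 * 11.98 = 1329.78
RT = 8.314 * 256 = 2128.384
n = 1329.78 / 2128.384
n = 0.62478387 mol, rounded to 4 dp:

0.6248 mol


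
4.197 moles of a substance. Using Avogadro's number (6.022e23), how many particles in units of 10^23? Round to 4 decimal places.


N = n * NA, then divide by 1e23 for the requested units.
N / 1e23 = n * 6.022
N / 1e23 = 4.197 * 6.022
N / 1e23 = 25.274334, rounded to 4 dp:

25.2743


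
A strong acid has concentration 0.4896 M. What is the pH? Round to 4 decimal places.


A strong acid dissociates completely, so [H+] equals the given concentration.
pH = -log10([H+]) = -log10(0.4896)
pH = 0.31015859, rounded to 4 dp:

0.3102


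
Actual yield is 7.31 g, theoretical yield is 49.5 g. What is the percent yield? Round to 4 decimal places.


% yield = 100 * actual / theoretical
% yield = 100 * 7.31 / 49.5
% yield = 14.76767677 %, rounded to 4 dp:

14.7677 %


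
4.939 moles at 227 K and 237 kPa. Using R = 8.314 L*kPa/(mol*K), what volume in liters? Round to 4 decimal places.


PV = nRT, solve for V = nRT / P.
nRT = 4.939 * 8.314 * 227 = 9321.266
V = 9321.266 / 237
V = 39.33023629 L, rounded to 4 dp:

39.3302 L


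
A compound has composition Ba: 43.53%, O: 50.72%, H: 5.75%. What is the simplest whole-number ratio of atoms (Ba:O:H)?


Assume 100 g of compound, divide each mass% by atomic mass to get moles, then normalize by the smallest to get a raw atom ratio.
Moles per 100 g: Ba: 43.53/137.327 = 0.317, O: 50.72/15.999 = 3.1702, H: 5.75/1.008 = 5.7044
Raw ratio (divide by min = 0.317): Ba: 1.0, O: 10.001, H: 17.996
Multiply by 1 to clear fractions: Ba: 1.0 ~= 1, O: 10.001 ~= 10, H: 17.996 ~= 18
Reduce by GCD to get the simplest whole-number ratio:

1:10:18


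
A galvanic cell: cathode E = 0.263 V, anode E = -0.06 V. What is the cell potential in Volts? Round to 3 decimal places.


Standard cell potential: E_cell = E_cathode - E_anode.
E_cell = 0.263 - (-0.06)
E_cell = 0.323 V, rounded to 3 dp:

0.323 V
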